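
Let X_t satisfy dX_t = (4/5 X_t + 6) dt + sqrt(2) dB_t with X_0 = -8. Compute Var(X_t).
Var(X_t) = 5*exp(8*t/5)/4 - 5/4

The variance V(t) = Var(X_t) satisfies V'(t) = 2 a V(t) + c^2 with V(0) = 0 (drift coefficient is linear in X, diffusion is constant). With a = 4/5, c = sqrt(2), the solution is
  V(t) = (c^2 / (2 a)) * (exp(2 a t) - 1)
       = (sqrt(2)^2 / (2*(4/5))) * (exp((8/5) t) - 1)
       = 5*exp(8*t/5)/4 - 5/4.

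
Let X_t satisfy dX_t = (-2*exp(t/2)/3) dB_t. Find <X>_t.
<X>_t = 4*exp(t)/9 - 4/9

For an Itô process dX_t = a(t) dt + b(t) dB_t, the quadratic variation is <X>_t = int_0^t b(s)^2 ds (the drift term does not contribute). Here b(s) = -2*exp(s/2)/3, so
  b(s)^2 = 4*exp(s)/9.
Integrating from 0 to t:
  <X>_t = int_0^t (4*exp(s)/9) ds = 4*exp(t)/9 - 4/9.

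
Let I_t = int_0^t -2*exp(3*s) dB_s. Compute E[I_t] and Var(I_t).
E[I_t] = 0; Var(I_t) = 2*exp(6*t)/3 - 2/3

The Itô integral of a deterministic integrand f(s) has mean 0 because each increment f(s) * (B_{s+ds} - B_s) has mean 0. By the Itô isometry:
  Var( int_0^t f(s) dB_s ) = E[ (int_0^t f(s) dB_s)^2 ] = int_0^t f(s)^2 ds.
Here f(s) = -2*exp(3*s), so f(s)^2 = 4*exp(6*s). Integrate:
  int_0^t (4*exp(6*s)) ds = 2*exp(6*t)/3 - 2/3.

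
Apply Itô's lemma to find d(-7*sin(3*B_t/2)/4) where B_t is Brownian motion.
d(-7*sin(3*B_t/2)/4) = (63*sin(3*B_t/2)/32) dt + (-21*cos(3*B_t/2)/8) dB_t

Itô's formula for f(B_t) gives d f(B_t) = f'(B_t) dB_t + (1/2) f''(B_t) dt. Compute derivatives of f(x) = -7*sin(3*x/2)/4:
  f'(x)  = -21*cos(3*x/2)/8
  f''(x) = 63*sin(3*x/2)/16
Substitute x = B_t and multiply the f'' term by 1/2:
  drift     = (1/2) * (63*sin(3*x/2)/16) evaluated at B_t = 63*sin(3*B_t/2)/32
  diffusion = (-21*cos(3*x/2)/8) evaluated at B_t = -21*cos(3*B_t/2)/8
Therefore d(-7*sin(3*B_t/2)/4) = (63*sin(3*B_t/2)/32) dt + (-21*cos(3*B_t/2)/8) dB_t.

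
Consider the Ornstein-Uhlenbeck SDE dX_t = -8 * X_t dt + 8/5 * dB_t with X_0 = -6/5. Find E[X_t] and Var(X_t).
E[X_t] = -6*exp(-8*t)/5; Var(X_t) = 4/25 - 4*exp(-16*t)/25

The OU SDE dX = -theta X dt + sigma dB admits the integrating factor exp(theta t): d(exp(theta t) X_t) = sigma exp(theta t) dB_t. Integrating from 0 to t:
  X_t = x_0 * exp(-theta t) + sigma * int_0^t exp(-theta (t-s)) dB_s.
The Itô integral has mean 0 and (by the Itô isometry) variance sigma^2 * int_0^t exp(-2 theta (t - s)) ds = sigma^2 * (1 - exp(-2 theta t)) / (2 theta).
With theta = 8, sigma = 8/5, x_0 = -6/5:
  E[X_t] = -6/5 * exp(-8 t) = -6*exp(-8*t)/5
  Var(X_t) = (8/5)^2 * (1 - exp(-2*8 t)) / (2 * 8) = 4/25 - 4*exp(-16*t)/25.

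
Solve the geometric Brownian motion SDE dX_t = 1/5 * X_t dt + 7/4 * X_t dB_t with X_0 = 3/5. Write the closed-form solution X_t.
X_t = 3/5 * exp((-213/160) * t + (7/4) * B_t)

For GBM dX = mu X dt + sigma X dB with X_0 = x_0, apply Itô to Y = log X: dY = (mu - sigma^2/2) dt + sigma dB, so Y_t = log(x_0) + (mu - sigma^2/2) t + sigma B_t and hence X_t = x_0 * exp((mu - sigma^2/2) t + sigma B_t).
With mu = 1/5, sigma = 7/4, x_0 = 3/5, this gives:
  X_t = 3/5 * exp((-213/160) * t + (7/4) * B_t).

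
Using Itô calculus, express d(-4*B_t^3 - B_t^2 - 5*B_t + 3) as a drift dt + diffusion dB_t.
d(-4*B_t^3 - B_t^2 - 5*B_t + 3) = (-12*B_t - 1) dt + (-12*B_t^2 - 2*B_t - 5) dB_t

Itô's formula for f(B_t) gives d f(B_t) = f'(B_t) dB_t + (1/2) f''(B_t) dt. Compute derivatives of f(x) = -4*x^3 - x^2 - 5*x + 3:
  f'(x)  = -12*x^2 - 2*x - 5
  f''(x) = -24*x - 2
Substitute x = B_t and multiply the f'' term by 1/2:
  drift     = (1/2) * (-24*x - 2) evaluated at B_t = -12*B_t - 1
  diffusion = (-12*x^2 - 2*x - 5) evaluated at B_t = -12*B_t^2 - 2*B_t - 5
Therefore d(-4*B_t^3 - B_t^2 - 5*B_t + 3) = (-12*B_t - 1) dt + (-12*B_t^2 - 2*B_t - 5) dB_t.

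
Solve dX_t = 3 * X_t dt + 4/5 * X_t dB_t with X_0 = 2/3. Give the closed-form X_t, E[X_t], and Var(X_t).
X_t = 2/3 * exp((67/25) t + (4/5) B_t); E[X_t] = 2*exp(3*t)/3; Var(X_t) = 4*(exp(16*t/25) - 1)*exp(6*t)/9

For GBM dX = mu X dt + sigma X dB with X_0 = x_0, apply Itô to Y = log X: dY = (mu - sigma^2/2) dt + sigma dB, so Y_t = log(x_0) + (mu - sigma^2/2) t + sigma B_t and hence X_t = x_0 * exp((mu - sigma^2/2) t + sigma B_t).
With mu = 3, sigma = 4/5, x_0 = 2/3, this gives:
  X_t = 2/3 * exp((67/25) * t + (4/5) * B_t).
Since sigma*B_t ~ Normal(0, sigma^2 t), E[exp(sigma*B_t)] = exp(sigma^2 t / 2); so E[X_t] = x_0 * exp((mu - sigma^2/2) t) * exp(sigma^2 t / 2) = x_0 * exp(mu t) = 2*exp(3*t)/3.
Var(X_t) = E[X_t^2] - (E[X_t])^2 = x_0^2 * exp(2 mu t) * (exp(sigma^2 t) - 1) = 4*(exp(16*t/25) - 1)*exp(6*t)/9.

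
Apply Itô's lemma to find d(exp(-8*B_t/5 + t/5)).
d(exp(-8*B_t/5 + t/5)) = (37*exp(-8*B_t/5 + t/5)/25) dt + (-8*exp(-8*B_t/5 + t/5)/5) dB_t

Itô's formula for f(t, x): d f(t, B_t) = (f_t + (1/2) f_xx) dt + f_x dB_t. Compute partials of f(t, x) = exp(t/5 - 8*x/5):
  f_t(t,x)  = exp(t/5 - 8*x/5)/5
  f_x(t,x)  = -8*exp(t/5 - 8*x/5)/5
  f_xx(t,x) = 64*exp(t/5 - 8*x/5)/25
Assemble drift = f_t + (1/2) f_xx = 37*exp(t/5 - 8*x/5)/25 and diffusion = f_x = -8*exp(t/5 - 8*x/5)/5. Substituting x = B_t:
  d(exp(-8*B_t/5 + t/5)) = (37*exp(-8*B_t/5 + t/5)/25) dt + (-8*exp(-8*B_t/5 + t/5)/5) dB_t.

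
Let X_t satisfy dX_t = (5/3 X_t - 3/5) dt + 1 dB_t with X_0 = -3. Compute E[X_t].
E[X_t] = 9/25 - 84*exp(5*t/3)/25

Taking expectations and using E[dB_t] = 0, the mean m(t) = E[X_t] satisfies the ODE m'(t) = a m(t) + b with m(0) = x_0. With a = 5/3, b = -3/5, x_0 = -3, the solution is
  m(t) = x_0 * exp(a t) + (b/a) * (exp(a t) - 1)
       = (-3) * exp((5/3) t) + ((-3/5)/(5/3)) * (exp((5/3) t) - 1)
       = 9/25 - 84*exp(5*t/3)/25.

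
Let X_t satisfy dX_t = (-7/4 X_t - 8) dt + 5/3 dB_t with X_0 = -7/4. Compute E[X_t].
E[X_t] = -32/7 + 79*exp(-7*t/4)/28

Taking expectations and using E[dB_t] = 0, the mean m(t) = E[X_t] satisfies the ODE m'(t) = a m(t) + b with m(0) = x_0. With a = -7/4, b = -8, x_0 = -7/4, the solution is
  m(t) = x_0 * exp(a t) + (b/a) * (exp(a t) - 1)
       = (-7/4) * exp((-7/4) t) + ((-8)/(-7/4)) * (exp((-7/4) t) - 1)
       = -32/7 + 79*exp(-7*t/4)/28.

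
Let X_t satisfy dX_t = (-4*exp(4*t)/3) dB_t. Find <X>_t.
<X>_t = 2*exp(8*t)/9 - 2/9

For an Itô process dX_t = a(t) dt + b(t) dB_t, the quadratic variation is <X>_t = int_0^t b(s)^2 ds (the drift term does not contribute). Here b(s) = -4*exp(4*s)/3, so
  b(s)^2 = 16*exp(8*s)/9.
Integrating from 0 to t:
  <X>_t = int_0^t (16*exp(8*s)/9) ds = 2*exp(8*t)/9 - 2/9.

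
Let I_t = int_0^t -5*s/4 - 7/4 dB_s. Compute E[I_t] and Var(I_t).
E[I_t] = 0; Var(I_t) = t*(25*t^2 + 105*t + 147)/48

The Itô integral of a deterministic integrand f(s) has mean 0 because each increment f(s) * (B_{s+ds} - B_s) has mean 0. By the Itô isometry:
  Var( int_0^t f(s) dB_s ) = E[ (int_0^t f(s) dB_s)^2 ] = int_0^t f(s)^2 ds.
Here f(s) = -5*s/4 - 7/4, so f(s)^2 = (5*s + 7)^2/16. Integrate:
  int_0^t ((5*s + 7)^2/16) ds = t*(25*t^2 + 105*t + 147)/48.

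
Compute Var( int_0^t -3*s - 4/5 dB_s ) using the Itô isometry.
Var = t*(75*t^2 + 60*t + 16)/25

The Itô integral of a deterministic integrand f(s) has mean 0 because each increment f(s) * (B_{s+ds} - B_s) has mean 0. By the Itô isometry:
  Var( int_0^t f(s) dB_s ) = E[ (int_0^t f(s) dB_s)^2 ] = int_0^t f(s)^2 ds.
Here f(s) = -3*s - 4/5, so f(s)^2 = (15*s + 4)^2/25. Integrate:
  int_0^t ((15*s + 4)^2/25) ds = t*(75*t^2 + 60*t + 16)/25.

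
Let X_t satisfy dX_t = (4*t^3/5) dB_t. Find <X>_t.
<X>_t = 16*t^7/175

For an Itô process dX_t = a(t) dt + b(t) dB_t, the quadratic variation is <X>_t = int_0^t b(s)^2 ds (the drift term does not contribute). Here b(s) = 4*s^3/5, so
  b(s)^2 = 16*s^6/25.
Integrating from 0 to t:
  <X>_t = int_0^t (16*s^6/25) ds = 16*t^7/175.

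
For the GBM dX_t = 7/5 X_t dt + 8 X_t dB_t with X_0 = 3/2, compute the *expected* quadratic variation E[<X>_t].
E[<X>_t] = 360*exp(334*t/5)/167 - 360/167

<X>_t = int_0^t (8 * X_s)^2 ds. Taking expectation inside the integral: E[<X>_t] = 8^2 * int_0^t E[X_s^2] ds. For GBM, E[X_s^2] = x_0^2 * exp((2 mu + sigma^2) s). Integrating:
  E[<X>_t] = 8^2 * (3/2)^2 * (exp((2*(7/5) + 8^2) t) - 1) / (2*(7/5) + 8^2)
           = 8^2 * (3/2)^2 * (exp((334/5) t) - 1) / (334/5) = 360*exp(334*t/5)/167 - 360/167.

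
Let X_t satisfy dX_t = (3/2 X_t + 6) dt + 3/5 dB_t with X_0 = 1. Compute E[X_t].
E[X_t] = 5*exp(3*t/2) - 4

Taking expectations and using E[dB_t] = 0, the mean m(t) = E[X_t] satisfies the ODE m'(t) = a m(t) + b with m(0) = x_0. With a = 3/2, b = 6, x_0 = 1, the solution is
  m(t) = x_0 * exp(a t) + (b/a) * (exp(a t) - 1)
       = 1 * exp((3/2) t) + (6/(3/2)) * (exp((3/2) t) - 1)
       = 5*exp(3*t/2) - 4.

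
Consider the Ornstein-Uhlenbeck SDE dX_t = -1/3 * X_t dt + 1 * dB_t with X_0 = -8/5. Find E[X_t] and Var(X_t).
E[X_t] = -8*exp(-t/3)/5; Var(X_t) = 3/2 - 3*exp(-2*t/3)/2

The OU SDE dX = -theta X dt + sigma dB admits the integrating factor exp(theta t): d(exp(theta t) X_t) = sigma exp(theta t) dB_t. Integrating from 0 to t:
  X_t = x_0 * exp(-theta t) + sigma * int_0^t exp(-theta (t-s)) dB_s.
The Itô integral has mean 0 and (by the Itô isometry) variance sigma^2 * int_0^t exp(-2 theta (t - s)) ds = sigma^2 * (1 - exp(-2 theta t)) / (2 theta).
With theta = 1/3, sigma = 1, x_0 = -8/5:
  E[X_t] = -8/5 * exp(-1/3 t) = -8*exp(-t/3)/5
  Var(X_t) = (1)^2 * (1 - exp(-2*1/3 t)) / (2 * 1/3) = 3/2 - 3*exp(-2*t/3)/2.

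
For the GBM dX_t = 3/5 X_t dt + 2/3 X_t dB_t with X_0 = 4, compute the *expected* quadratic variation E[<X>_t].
E[<X>_t] = 160*exp(74*t/45)/37 - 160/37

<X>_t = int_0^t ((2/3) * X_s)^2 ds. Taking expectation inside the integral: E[<X>_t] = (2/3)^2 * int_0^t E[X_s^2] ds. For GBM, E[X_s^2] = x_0^2 * exp((2 mu + sigma^2) s). Integrating:
  E[<X>_t] = (2/3)^2 * 4^2 * (exp((2*(3/5) + (2/3)^2) t) - 1) / (2*(3/5) + (2/3)^2)
           = (2/3)^2 * 4^2 * (exp((74/45) t) - 1) / (74/45) = 160*exp(74*t/45)/37 - 160/37.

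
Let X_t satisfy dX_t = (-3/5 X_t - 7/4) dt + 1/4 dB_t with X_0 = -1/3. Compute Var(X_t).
Var(X_t) = 5/96 - 5*exp(-6*t/5)/96

The variance V(t) = Var(X_t) satisfies V'(t) = 2 a V(t) + c^2 with V(0) = 0 (drift coefficient is linear in X, diffusion is constant). With a = -3/5, c = 1/4, the solution is
  V(t) = (c^2 / (2 a)) * (exp(2 a t) - 1)
       = ((1/4)^2 / (2*(-3/5))) * (exp((-6/5) t) - 1)
       = 5/96 - 5*exp(-6*t/5)/96.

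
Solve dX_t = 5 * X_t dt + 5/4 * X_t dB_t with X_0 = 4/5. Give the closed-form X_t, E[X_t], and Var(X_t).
X_t = 4/5 * exp((135/32) t + (5/4) B_t); E[X_t] = 4*exp(5*t)/5; Var(X_t) = 16*(exp(25*t/16) - 1)*exp(10*t)/25

For GBM dX = mu X dt + sigma X dB with X_0 = x_0, apply Itô to Y = log X: dY = (mu - sigma^2/2) dt + sigma dB, so Y_t = log(x_0) + (mu - sigma^2/2) t + sigma B_t and hence X_t = x_0 * exp((mu - sigma^2/2) t + sigma B_t).
With mu = 5, sigma = 5/4, x_0 = 4/5, this gives:
  X_t = 4/5 * exp((135/32) * t + (5/4) * B_t).
Since sigma*B_t ~ Normal(0, sigma^2 t), E[exp(sigma*B_t)] = exp(sigma^2 t / 2); so E[X_t] = x_0 * exp((mu - sigma^2/2) t) * exp(sigma^2 t / 2) = x_0 * exp(mu t) = 4*exp(5*t)/5.
Var(X_t) = E[X_t^2] - (E[X_t])^2 = x_0^2 * exp(2 mu t) * (exp(sigma^2 t) - 1) = 16*(exp(25*t/16) - 1)*exp(10*t)/25.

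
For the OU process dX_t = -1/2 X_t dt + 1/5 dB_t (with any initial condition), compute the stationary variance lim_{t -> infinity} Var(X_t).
lim Var(X_t) = 1/25

The OU SDE dX = -theta X dt + sigma dB admits the integrating factor exp(theta t): d(exp(theta t) X_t) = sigma exp(theta t) dB_t. Integrating from 0 to t gives X_t = x_0 * exp(-theta t) + sigma * int_0^t exp(-theta (t-s)) dB_s for any initial x_0. The Itô integral has variance (by the Itô isometry) sigma^2 * int_0^t exp(-2 theta (t - s)) ds = sigma^2 * (1 - exp(-2 theta t)) / (2 theta), independent of x_0.
With theta = 1/2, sigma = 1/5:
  Var(X_t) = (1/5)^2 * (1 - exp(-2*1/2 t)) / (2 * 1/2) = (exp(t) - 1)*exp(-t)/25.
As t -> infinity, exp(-2*1/2 t) -> 0, so the stationary variance is sigma^2 / (2 theta) = 1/25.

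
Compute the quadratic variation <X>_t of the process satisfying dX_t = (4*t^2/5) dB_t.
<X>_t = 16*t^5/125

For an Itô process dX_t = a(t) dt + b(t) dB_t, the quadratic variation is <X>_t = int_0^t b(s)^2 ds (the drift term does not contribute). Here b(s) = 4*s^2/5, so
  b(s)^2 = 16*s^4/25.
Integrating from 0 to t:
  <X>_t = int_0^t (16*s^4/25) ds = 16*t^5/125.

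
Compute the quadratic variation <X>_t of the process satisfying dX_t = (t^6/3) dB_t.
<X>_t = t^13/117

For an Itô process dX_t = a(t) dt + b(t) dB_t, the quadratic variation is <X>_t = int_0^t b(s)^2 ds (the drift term does not contribute). Here b(s) = s^6/3, so
  b(s)^2 = s^12/9.
Integrating from 0 to t:
  <X>_t = int_0^t (s^12/9) ds = t^13/117.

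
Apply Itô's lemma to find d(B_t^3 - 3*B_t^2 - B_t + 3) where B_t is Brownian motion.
d(B_t^3 - 3*B_t^2 - B_t + 3) = (3*B_t - 3) dt + (3*B_t^2 - 6*B_t - 1) dB_t

Itô's formula for f(B_t) gives d f(B_t) = f'(B_t) dB_t + (1/2) f''(B_t) dt. Compute derivatives of f(x) = x^3 - 3*x^2 - x + 3:
  f'(x)  = 3*x^2 - 6*x - 1
  f''(x) = 6*x - 6
Substitute x = B_t and multiply the f'' term by 1/2:
  drift     = (1/2) * (6*x - 6) evaluated at B_t = 3*B_t - 3
  diffusion = (3*x^2 - 6*x - 1) evaluated at B_t = 3*B_t^2 - 6*B_t - 1
Therefore d(B_t^3 - 3*B_t^2 - B_t + 3) = (3*B_t - 3) dt + (3*B_t^2 - 6*B_t - 1) dB_t.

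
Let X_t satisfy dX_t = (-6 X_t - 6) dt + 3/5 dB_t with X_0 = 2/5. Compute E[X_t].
E[X_t] = -1 + 7*exp(-6*t)/5

Taking expectations and using E[dB_t] = 0, the mean m(t) = E[X_t] satisfies the ODE m'(t) = a m(t) + b with m(0) = x_0. With a = -6, b = -6, x_0 = 2/5, the solution is
  m(t) = x_0 * exp(a t) + (b/a) * (exp(a t) - 1)
       = (2/5) * exp((-6) t) + ((-6)/(-6)) * (exp((-6) t) - 1)
       = -1 + 7*exp(-6*t)/5.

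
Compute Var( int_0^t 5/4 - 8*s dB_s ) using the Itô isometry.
Var = t*(1024*t^2 - 480*t + 75)/48

The Itô integral of a deterministic integrand f(s) has mean 0 because each increment f(s) * (B_{s+ds} - B_s) has mean 0. By the Itô isometry:
  Var( int_0^t f(s) dB_s ) = E[ (int_0^t f(s) dB_s)^2 ] = int_0^t f(s)^2 ds.
Here f(s) = 5/4 - 8*s, so f(s)^2 = (32*s - 5)^2/16. Integrate:
  int_0^t ((32*s - 5)^2/16) ds = t*(1024*t^2 - 480*t + 75)/48.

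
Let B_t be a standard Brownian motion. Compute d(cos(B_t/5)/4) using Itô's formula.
d(cos(B_t/5)/4) = (-cos(B_t/5)/200) dt + (-sin(B_t/5)/20) dB_t

Itô's formula for f(B_t) gives d f(B_t) = f'(B_t) dB_t + (1/2) f''(B_t) dt. Compute derivatives of f(x) = cos(x/5)/4:
  f'(x)  = -sin(x/5)/20
  f''(x) = -cos(x/5)/100
Substitute x = B_t and multiply the f'' term by 1/2:
  drift     = (1/2) * (-cos(x/5)/100) evaluated at B_t = -cos(B_t/5)/200
  diffusion = (-sin(x/5)/20) evaluated at B_t = -sin(B_t/5)/20
Therefore d(cos(B_t/5)/4) = (-cos(B_t/5)/200) dt + (-sin(B_t/5)/20) dB_t.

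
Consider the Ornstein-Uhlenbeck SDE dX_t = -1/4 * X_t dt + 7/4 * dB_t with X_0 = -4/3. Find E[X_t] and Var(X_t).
E[X_t] = -4*exp(-t/4)/3; Var(X_t) = 49/8 - 49*exp(-t/2)/8

The OU SDE dX = -theta X dt + sigma dB admits the integrating factor exp(theta t): d(exp(theta t) X_t) = sigma exp(theta t) dB_t. Integrating from 0 to t:
  X_t = x_0 * exp(-theta t) + sigma * int_0^t exp(-theta (t-s)) dB_s.
The Itô integral has mean 0 and (by the Itô isometry) variance sigma^2 * int_0^t exp(-2 theta (t - s)) ds = sigma^2 * (1 - exp(-2 theta t)) / (2 theta).
With theta = 1/4, sigma = 7/4, x_0 = -4/3:
  E[X_t] = -4/3 * exp(-1/4 t) = -4*exp(-t/4)/3
  Var(X_t) = (7/4)^2 * (1 - exp(-2*1/4 t)) / (2 * 1/4) = 49/8 - 49*exp(-t/2)/8.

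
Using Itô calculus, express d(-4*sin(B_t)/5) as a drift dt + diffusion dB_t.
d(-4*sin(B_t)/5) = (2*sin(B_t)/5) dt + (-4*cos(B_t)/5) dB_t

Itô's formula for f(B_t) gives d f(B_t) = f'(B_t) dB_t + (1/2) f''(B_t) dt. Compute derivatives of f(x) = -4*sin(x)/5:
  f'(x)  = -4*cos(x)/5
  f''(x) = 4*sin(x)/5
Substitute x = B_t and multiply the f'' term by 1/2:
  drift     = (1/2) * (4*sin(x)/5) evaluated at B_t = 2*sin(B_t)/5
  diffusion = (-4*cos(x)/5) evaluated at B_t = -4*cos(B_t)/5
Therefore d(-4*sin(B_t)/5) = (2*sin(B_t)/5) dt + (-4*cos(B_t)/5) dB_t.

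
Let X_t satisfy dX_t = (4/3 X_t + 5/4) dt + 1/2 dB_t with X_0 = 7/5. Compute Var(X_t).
Var(X_t) = 3*exp(8*t/3)/32 - 3/32

The variance V(t) = Var(X_t) satisfies V'(t) = 2 a V(t) + c^2 with V(0) = 0 (drift coefficient is linear in X, diffusion is constant). With a = 4/3, c = 1/2, the solution is
  V(t) = (c^2 / (2 a)) * (exp(2 a t) - 1)
       = ((1/2)^2 / (2*(4/3))) * (exp((8/3) t) - 1)
       = 3*exp(8*t/3)/32 - 3/32.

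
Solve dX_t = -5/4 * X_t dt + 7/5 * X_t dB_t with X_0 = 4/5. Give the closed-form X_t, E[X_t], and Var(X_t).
X_t = 4/5 * exp((-223/100) t + (7/5) B_t); E[X_t] = 4*exp(-5*t/4)/5; Var(X_t) = (16*exp(49*t/25) - 16)*exp(-5*t/2)/25

For GBM dX = mu X dt + sigma X dB with X_0 = x_0, apply Itô to Y = log X: dY = (mu - sigma^2/2) dt + sigma dB, so Y_t = log(x_0) + (mu - sigma^2/2) t + sigma B_t and hence X_t = x_0 * exp((mu - sigma^2/2) t + sigma B_t).
With mu = -5/4, sigma = 7/5, x_0 = 4/5, this gives:
  X_t = 4/5 * exp((-223/100) * t + (7/5) * B_t).
Since sigma*B_t ~ Normal(0, sigma^2 t), E[exp(sigma*B_t)] = exp(sigma^2 t / 2); so E[X_t] = x_0 * exp((mu - sigma^2/2) t) * exp(sigma^2 t / 2) = x_0 * exp(mu t) = 4*exp(-5*t/4)/5.
Var(X_t) = E[X_t^2] - (E[X_t])^2 = x_0^2 * exp(2 mu t) * (exp(sigma^2 t) - 1) = (16*exp(49*t/25) - 16)*exp(-5*t/2)/25.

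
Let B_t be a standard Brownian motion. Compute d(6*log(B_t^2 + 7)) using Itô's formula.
d(6*log(B_t^2 + 7)) = (6*(7 - B_t^2)/(B_t^2 + 7)^2) dt + (12*B_t/(B_t^2 + 7)) dB_t

Itô's formula for f(B_t) gives d f(B_t) = f'(B_t) dB_t + (1/2) f''(B_t) dt. Compute derivatives of f(x) = 6*log(x^2 + 7):
  f'(x)  = 12*x/(x^2 + 7)
  f''(x) = 12*(7 - x^2)/(x^2 + 7)^2
Substitute x = B_t and multiply the f'' term by 1/2:
  drift     = (1/2) * (12*(7 - x^2)/(x^2 + 7)^2) evaluated at B_t = 6*(7 - B_t^2)/(B_t^2 + 7)^2
  diffusion = (12*x/(x^2 + 7)) evaluated at B_t = 12*B_t/(B_t^2 + 7)
Therefore d(6*log(B_t^2 + 7)) = (6*(7 - B_t^2)/(B_t^2 + 7)^2) dt + (12*B_t/(B_t^2 + 7)) dB_t.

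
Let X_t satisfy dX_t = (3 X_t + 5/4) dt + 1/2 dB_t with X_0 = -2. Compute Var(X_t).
Var(X_t) = exp(6*t)/24 - 1/24

The variance V(t) = Var(X_t) satisfies V'(t) = 2 a V(t) + c^2 with V(0) = 0 (drift coefficient is linear in X, diffusion is constant). With a = 3, c = 1/2, the solution is
  V(t) = (c^2 / (2 a)) * (exp(2 a t) - 1)
       = ((1/2)^2 / (2*3)) * (exp(6 t) - 1)
       = exp(6*t)/24 - 1/24.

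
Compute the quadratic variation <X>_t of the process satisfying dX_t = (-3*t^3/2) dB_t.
<X>_t = 9*t^7/28

For an Itô process dX_t = a(t) dt + b(t) dB_t, the quadratic variation is <X>_t = int_0^t b(s)^2 ds (the drift term does not contribute). Here b(s) = -3*s^3/2, so
  b(s)^2 = 9*s^6/4.
Integrating from 0 to t:
  <X>_t = int_0^t (9*s^6/4) ds = 9*t^7/28.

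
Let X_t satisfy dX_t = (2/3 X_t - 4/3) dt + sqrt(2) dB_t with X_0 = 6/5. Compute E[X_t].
E[X_t] = 2 - 4*exp(2*t/3)/5

Taking expectations and using E[dB_t] = 0, the mean m(t) = E[X_t] satisfies the ODE m'(t) = a m(t) + b with m(0) = x_0. With a = 2/3, b = -4/3, x_0 = 6/5, the solution is
  m(t) = x_0 * exp(a t) + (b/a) * (exp(a t) - 1)
       = (6/5) * exp((2/3) t) + ((-4/3)/(2/3)) * (exp((2/3) t) - 1)
       = 2 - 4*exp(2*t/3)/5.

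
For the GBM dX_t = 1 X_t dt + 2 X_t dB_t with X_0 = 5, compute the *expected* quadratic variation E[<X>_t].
E[<X>_t] = 50*exp(6*t)/3 - 50/3

<X>_t = int_0^t (2 * X_s)^2 ds. Taking expectation inside the integral: E[<X>_t] = 2^2 * int_0^t E[X_s^2] ds. For GBM, E[X_s^2] = x_0^2 * exp((2 mu + sigma^2) s). Integrating:
  E[<X>_t] = 2^2 * 5^2 * (exp((2*1 + 2^2) t) - 1) / (2*1 + 2^2)
           = 2^2 * 5^2 * (exp(6 t) - 1) / 6 = 50*exp(6*t)/3 - 50/3.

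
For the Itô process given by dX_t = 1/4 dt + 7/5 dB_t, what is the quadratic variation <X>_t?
<X>_t = 49*t/25

For an Itô process dX_t = a(t) dt + b(t) dB_t, the quadratic variation is <X>_t = int_0^t b(s)^2 ds (the drift term does not contribute). Here b(s) = 7/5, so
  b(s)^2 = 49/25.
Integrating from 0 to t:
  <X>_t = int_0^t (49/25) ds = 49*t/25.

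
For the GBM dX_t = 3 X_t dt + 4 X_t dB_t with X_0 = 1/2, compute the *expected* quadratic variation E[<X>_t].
E[<X>_t] = 2*exp(22*t)/11 - 2/11

<X>_t = int_0^t (4 * X_s)^2 ds. Taking expectation inside the integral: E[<X>_t] = 4^2 * int_0^t E[X_s^2] ds. For GBM, E[X_s^2] = x_0^2 * exp((2 mu + sigma^2) s). Integrating:
  E[<X>_t] = 4^2 * (1/2)^2 * (exp((2*3 + 4^2) t) - 1) / (2*3 + 4^2)
           = 4^2 * (1/2)^2 * (exp(22 t) - 1) / 22 = 2*exp(22*t)/11 - 2/11.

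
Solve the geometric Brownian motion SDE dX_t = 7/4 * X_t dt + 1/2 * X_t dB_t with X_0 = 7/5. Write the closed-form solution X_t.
X_t = 7/5 * exp((13/8) * t + (1/2) * B_t)

For GBM dX = mu X dt + sigma X dB with X_0 = x_0, apply Itô to Y = log X: dY = (mu - sigma^2/2) dt + sigma dB, so Y_t = log(x_0) + (mu - sigma^2/2) t + sigma B_t and hence X_t = x_0 * exp((mu - sigma^2/2) t + sigma B_t).
With mu = 7/4, sigma = 1/2, x_0 = 7/5, this gives:
  X_t = 7/5 * exp((13/8) * t + (1/2) * B_t).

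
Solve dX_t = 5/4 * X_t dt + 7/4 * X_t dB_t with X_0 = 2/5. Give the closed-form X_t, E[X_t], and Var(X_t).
X_t = 2/5 * exp((-9/32) t + (7/4) B_t); E[X_t] = 2*exp(5*t/4)/5; Var(X_t) = 4*(exp(49*t/16) - 1)*exp(5*t/2)/25

For GBM dX = mu X dt + sigma X dB with X_0 = x_0, apply Itô to Y = log X: dY = (mu - sigma^2/2) dt + sigma dB, so Y_t = log(x_0) + (mu - sigma^2/2) t + sigma B_t and hence X_t = x_0 * exp((mu - sigma^2/2) t + sigma B_t).
With mu = 5/4, sigma = 7/4, x_0 = 2/5, this gives:
  X_t = 2/5 * exp((-9/32) * t + (7/4) * B_t).
Since sigma*B_t ~ Normal(0, sigma^2 t), E[exp(sigma*B_t)] = exp(sigma^2 t / 2); so E[X_t] = x_0 * exp((mu - sigma^2/2) t) * exp(sigma^2 t / 2) = x_0 * exp(mu t) = 2*exp(5*t/4)/5.
Var(X_t) = E[X_t^2] - (E[X_t])^2 = x_0^2 * exp(2 mu t) * (exp(sigma^2 t) - 1) = 4*(exp(49*t/16) - 1)*exp(5*t/2)/25.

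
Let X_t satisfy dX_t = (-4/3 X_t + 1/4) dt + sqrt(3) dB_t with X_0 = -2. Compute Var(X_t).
Var(X_t) = 9/8 - 9*exp(-8*t/3)/8

The variance V(t) = Var(X_t) satisfies V'(t) = 2 a V(t) + c^2 with V(0) = 0 (drift coefficient is linear in X, diffusion is constant). With a = -4/3, c = sqrt(3), the solution is
  V(t) = (c^2 / (2 a)) * (exp(2 a t) - 1)
       = (sqrt(3)^2 / (2*(-4/3))) * (exp((-8/3) t) - 1)
       = 9/8 - 9*exp(-8*t/3)/8.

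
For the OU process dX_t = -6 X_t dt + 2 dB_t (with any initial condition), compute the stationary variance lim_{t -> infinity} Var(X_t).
lim Var(X_t) = 1/3

The OU SDE dX = -theta X dt + sigma dB admits the integrating factor exp(theta t): d(exp(theta t) X_t) = sigma exp(theta t) dB_t. Integrating from 0 to t gives X_t = x_0 * exp(-theta t) + sigma * int_0^t exp(-theta (t-s)) dB_s for any initial x_0. The Itô integral has variance (by the Itô isometry) sigma^2 * int_0^t exp(-2 theta (t - s)) ds = sigma^2 * (1 - exp(-2 theta t)) / (2 theta), independent of x_0.
With theta = 6, sigma = 2:
  Var(X_t) = (2)^2 * (1 - exp(-2*6 t)) / (2 * 6) = 1/3 - exp(-12*t)/3.
As t -> infinity, exp(-2*6 t) -> 0, so the stationary variance is sigma^2 / (2 theta) = 1/3.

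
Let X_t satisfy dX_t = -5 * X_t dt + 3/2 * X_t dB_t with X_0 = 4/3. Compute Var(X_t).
Var(X_t) = (16*exp(9*t/4) - 16)*exp(-10*t)/9

For GBM dX = mu X dt + sigma X dB with X_0 = x_0, apply Itô to Y = log X: dY = (mu - sigma^2/2) dt + sigma dB, so Y_t = log(x_0) + (mu - sigma^2/2) t + sigma B_t and hence X_t = x_0 * exp((mu - sigma^2/2) t + sigma B_t).
With mu = -5, sigma = 3/2, x_0 = 4/3, this gives:
  X_t = 4/3 * exp((-49/8) * t + (3/2) * B_t).
Since sigma*B_t ~ Normal(0, sigma^2 t), E[exp(sigma*B_t)] = exp(sigma^2 t / 2); so E[X_t] = x_0 * exp((mu - sigma^2/2) t) * exp(sigma^2 t / 2) = x_0 * exp(mu t) = 4*exp(-5*t)/3.
Var(X_t) = E[X_t^2] - (E[X_t])^2 = x_0^2 * exp(2 mu t) * (exp(sigma^2 t) - 1) = (16*exp(9*t/4) - 16)*exp(-10*t)/9.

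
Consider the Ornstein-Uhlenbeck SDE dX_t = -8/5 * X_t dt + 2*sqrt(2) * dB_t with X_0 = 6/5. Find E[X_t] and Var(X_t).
E[X_t] = 6*exp(-8*t/5)/5; Var(X_t) = 5/2 - 5*exp(-16*t/5)/2

The OU SDE dX = -theta X dt + sigma dB admits the integrating factor exp(theta t): d(exp(theta t) X_t) = sigma exp(theta t) dB_t. Integrating from 0 to t:
  X_t = x_0 * exp(-theta t) + sigma * int_0^t exp(-theta (t-s)) dB_s.
The Itô integral has mean 0 and (by the Itô isometry) variance sigma^2 * int_0^t exp(-2 theta (t - s)) ds = sigma^2 * (1 - exp(-2 theta t)) / (2 theta).
With theta = 8/5, sigma = 2*sqrt(2), x_0 = 6/5:
  E[X_t] = 6/5 * exp(-8/5 t) = 6*exp(-8*t/5)/5
  Var(X_t) = (2*sqrt(2))^2 * (1 - exp(-2*8/5 t)) / (2 * 8/5) = 5/2 - 5*exp(-16*t/5)/2.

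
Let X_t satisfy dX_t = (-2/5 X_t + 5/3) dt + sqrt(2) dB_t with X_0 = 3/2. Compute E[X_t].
E[X_t] = 25/6 - 8*exp(-2*t/5)/3

Taking expectations and using E[dB_t] = 0, the mean m(t) = E[X_t] satisfies the ODE m'(t) = a m(t) + b with m(0) = x_0. With a = -2/5, b = 5/3, x_0 = 3/2, the solution is
  m(t) = x_0 * exp(a t) + (b/a) * (exp(a t) - 1)
       = (3/2) * exp((-2/5) t) + ((5/3)/(-2/5)) * (exp((-2/5) t) - 1)
       = 25/6 - 8*exp(-2*t/5)/3.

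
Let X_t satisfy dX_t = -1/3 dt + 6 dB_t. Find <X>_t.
<X>_t = 36*t

For an Itô process dX_t = a(t) dt + b(t) dB_t, the quadratic variation is <X>_t = int_0^t b(s)^2 ds (the drift term does not contribute). Here b(s) = 6, so
  b(s)^2 = 36.
Integrating from 0 to t:
  <X>_t = int_0^t (36) ds = 36*t.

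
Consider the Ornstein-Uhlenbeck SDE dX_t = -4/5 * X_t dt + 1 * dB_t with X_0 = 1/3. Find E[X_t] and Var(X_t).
E[X_t] = exp(-4*t/5)/3; Var(X_t) = 5/8 - 5*exp(-8*t/5)/8

The OU SDE dX = -theta X dt + sigma dB admits the integrating factor exp(theta t): d(exp(theta t) X_t) = sigma exp(theta t) dB_t. Integrating from 0 to t:
  X_t = x_0 * exp(-theta t) + sigma * int_0^t exp(-theta (t-s)) dB_s.
The Itô integral has mean 0 and (by the Itô isometry) variance sigma^2 * int_0^t exp(-2 theta (t - s)) ds = sigma^2 * (1 - exp(-2 theta t)) / (2 theta).
With theta = 4/5, sigma = 1, x_0 = 1/3:
  E[X_t] = 1/3 * exp(-4/5 t) = exp(-4*t/5)/3
  Var(X_t) = (1)^2 * (1 - exp(-2*4/5 t)) / (2 * 4/5) = 5/8 - 5*exp(-8*t/5)/8.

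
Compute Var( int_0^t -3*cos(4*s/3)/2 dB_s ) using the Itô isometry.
Var = 9*t/8 + 27*sin(4*t/3)*cos(4*t/3)/32

The Itô integral of a deterministic integrand f(s) has mean 0 because each increment f(s) * (B_{s+ds} - B_s) has mean 0. By the Itô isometry:
  Var( int_0^t f(s) dB_s ) = E[ (int_0^t f(s) dB_s)^2 ] = int_0^t f(s)^2 ds.
Here f(s) = -3*cos(4*s/3)/2, so f(s)^2 = 9*cos(4*s/3)^2/4. Integrate:
  int_0^t (9*cos(4*s/3)^2/4) ds = 9*t/8 + 27*sin(4*t/3)*cos(4*t/3)/32.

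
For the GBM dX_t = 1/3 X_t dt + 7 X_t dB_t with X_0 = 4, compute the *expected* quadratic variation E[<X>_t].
E[<X>_t] = 2352*exp(149*t/3)/149 - 2352/149

<X>_t = int_0^t (7 * X_s)^2 ds. Taking expectation inside the integral: E[<X>_t] = 7^2 * int_0^t E[X_s^2] ds. For GBM, E[X_s^2] = x_0^2 * exp((2 mu + sigma^2) s). Integrating:
  E[<X>_t] = 7^2 * 4^2 * (exp((2*(1/3) + 7^2) t) - 1) / (2*(1/3) + 7^2)
           = 7^2 * 4^2 * (exp((149/3) t) - 1) / (149/3) = 2352*exp(149*t/3)/149 - 2352/149.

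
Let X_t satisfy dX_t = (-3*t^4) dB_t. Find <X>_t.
<X>_t = t^9

For an Itô process dX_t = a(t) dt + b(t) dB_t, the quadratic variation is <X>_t = int_0^t b(s)^2 ds (the drift term does not contribute). Here b(s) = -3*s^4, so
  b(s)^2 = 9*s^8.
Integrating from 0 to t:
  <X>_t = int_0^t (9*s^8) ds = t^9.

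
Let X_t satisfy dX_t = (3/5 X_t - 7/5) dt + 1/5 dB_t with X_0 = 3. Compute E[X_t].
E[X_t] = 2*exp(3*t/5)/3 + 7/3

Taking expectations and using E[dB_t] = 0, the mean m(t) = E[X_t] satisfies the ODE m'(t) = a m(t) + b with m(0) = x_0. With a = 3/5, b = -7/5, x_0 = 3, the solution is
  m(t) = x_0 * exp(a t) + (b/a) * (exp(a t) - 1)
       = 3 * exp((3/5) t) + ((-7/5)/(3/5)) * (exp((3/5) t) - 1)
       = 2*exp(3*t/5)/3 + 7/3.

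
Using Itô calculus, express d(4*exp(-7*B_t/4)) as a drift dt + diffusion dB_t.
d(4*exp(-7*B_t/4)) = (49*exp(-7*B_t/4)/8) dt + (-7*exp(-7*B_t/4)) dB_t

Itô's formula for f(B_t) gives d f(B_t) = f'(B_t) dB_t + (1/2) f''(B_t) dt. Compute derivatives of f(x) = 4*exp(-7*x/4):
  f'(x)  = -7*exp(-7*x/4)
  f''(x) = 49*exp(-7*x/4)/4
Substitute x = B_t and multiply the f'' term by 1/2:
  drift     = (1/2) * (49*exp(-7*x/4)/4) evaluated at B_t = 49*exp(-7*B_t/4)/8
  diffusion = (-7*exp(-7*x/4)) evaluated at B_t = -7*exp(-7*B_t/4)
Therefore d(4*exp(-7*B_t/4)) = (49*exp(-7*B_t/4)/8) dt + (-7*exp(-7*B_t/4)) dB_t.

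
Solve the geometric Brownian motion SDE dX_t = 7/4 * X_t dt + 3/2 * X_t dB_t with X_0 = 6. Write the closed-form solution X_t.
X_t = 6 * exp((5/8) * t + (3/2) * B_t)

For GBM dX = mu X dt + sigma X dB with X_0 = x_0, apply Itô to Y = log X: dY = (mu - sigma^2/2) dt + sigma dB, so Y_t = log(x_0) + (mu - sigma^2/2) t + sigma B_t and hence X_t = x_0 * exp((mu - sigma^2/2) t + sigma B_t).
With mu = 7/4, sigma = 3/2, x_0 = 6, this gives:
  X_t = 6 * exp((5/8) * t + (3/2) * B_t).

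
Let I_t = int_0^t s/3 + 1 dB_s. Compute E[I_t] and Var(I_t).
E[I_t] = 0; Var(I_t) = t*(t^2 + 9*t + 27)/27

The Itô integral of a deterministic integrand f(s) has mean 0 because each increment f(s) * (B_{s+ds} - B_s) has mean 0. By the Itô isometry:
  Var( int_0^t f(s) dB_s ) = E[ (int_0^t f(s) dB_s)^2 ] = int_0^t f(s)^2 ds.
Here f(s) = s/3 + 1, so f(s)^2 = (s + 3)^2/9. Integrate:
  int_0^t ((s + 3)^2/9) ds = t*(t^2 + 9*t + 27)/27.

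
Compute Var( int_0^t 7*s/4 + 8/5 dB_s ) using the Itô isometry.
Var = t*(1225*t^2 + 3360*t + 3072)/1200

The Itô integral of a deterministic integrand f(s) has mean 0 because each increment f(s) * (B_{s+ds} - B_s) has mean 0. By the Itô isometry:
  Var( int_0^t f(s) dB_s ) = E[ (int_0^t f(s) dB_s)^2 ] = int_0^t f(s)^2 ds.
Here f(s) = 7*s/4 + 8/5, so f(s)^2 = (35*s + 32)^2/400. Integrate:
  int_0^t ((35*s + 32)^2/400) ds = t*(1225*t^2 + 3360*t + 3072)/1200.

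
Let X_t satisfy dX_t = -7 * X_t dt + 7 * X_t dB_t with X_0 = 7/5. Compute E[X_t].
E[X_t] = 7*exp(-7*t)/5

For GBM dX = mu X dt + sigma X dB with X_0 = x_0, apply Itô to Y = log X: dY = (mu - sigma^2/2) dt + sigma dB, so Y_t = log(x_0) + (mu - sigma^2/2) t + sigma B_t and hence X_t = x_0 * exp((mu - sigma^2/2) t + sigma B_t).
With mu = -7, sigma = 7, x_0 = 7/5, this gives:
  X_t = 7/5 * exp((-63/2) * t + (7) * B_t).
Since sigma*B_t ~ Normal(0, sigma^2 t), E[exp(sigma*B_t)] = exp(sigma^2 t / 2); so E[X_t] = x_0 * exp((mu - sigma^2/2) t) * exp(sigma^2 t / 2) = x_0 * exp(mu t) = 7*exp(-7*t)/5.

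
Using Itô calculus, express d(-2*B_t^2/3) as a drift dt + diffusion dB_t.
d(-2*B_t^2/3) = (-2/3) dt + (-4*B_t/3) dB_t

Itô's formula for f(B_t) gives d f(B_t) = f'(B_t) dB_t + (1/2) f''(B_t) dt. Compute derivatives of f(x) = -2*x^2/3:
  f'(x)  = -4*x/3
  f''(x) = -4/3
Substitute x = B_t and multiply the f'' term by 1/2:
  drift     = (1/2) * (-4/3) evaluated at B_t = -2/3
  diffusion = (-4*x/3) evaluated at B_t = -4*B_t/3
Therefore d(-2*B_t^2/3) = (-2/3) dt + (-4*B_t/3) dB_t.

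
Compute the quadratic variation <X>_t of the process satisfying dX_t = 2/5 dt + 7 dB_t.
<X>_t = 49*t

For an Itô process dX_t = a(t) dt + b(t) dB_t, the quadratic variation is <X>_t = int_0^t b(s)^2 ds (the drift term does not contribute). Here b(s) = 7, so
  b(s)^2 = 49.
Integrating from 0 to t:
  <X>_t = int_0^t (49) ds = 49*t.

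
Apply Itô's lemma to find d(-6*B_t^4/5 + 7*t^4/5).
d(-6*B_t^4/5 + 7*t^4/5) = (-36*B_t^2/5 + 28*t^3/5) dt + (-24*B_t^3/5) dB_t

Itô's formula for f(t, x): d f(t, B_t) = (f_t + (1/2) f_xx) dt + f_x dB_t. Compute partials of f(t, x) = 7*t^4/5 - 6*x^4/5:
  f_t(t,x)  = 28*t^3/5
  f_x(t,x)  = -24*x^3/5
  f_xx(t,x) = -72*x^2/5
Assemble drift = f_t + (1/2) f_xx = 28*t^3/5 - 36*x^2/5 and diffusion = f_x = -24*x^3/5. Substituting x = B_t:
  d(-6*B_t^4/5 + 7*t^4/5) = (-36*B_t^2/5 + 28*t^3/5) dt + (-24*B_t^3/5) dB_t.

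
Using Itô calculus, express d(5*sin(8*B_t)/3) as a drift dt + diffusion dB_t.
d(5*sin(8*B_t)/3) = (-160*sin(8*B_t)/3) dt + (40*cos(8*B_t)/3) dB_t

Itô's formula for f(B_t) gives d f(B_t) = f'(B_t) dB_t + (1/2) f''(B_t) dt. Compute derivatives of f(x) = 5*sin(8*x)/3:
  f'(x)  = 40*cos(8*x)/3
  f''(x) = -320*sin(8*x)/3
Substitute x = B_t and multiply the f'' term by 1/2:
  drift     = (1/2) * (-320*sin(8*x)/3) evaluated at B_t = -160*sin(8*B_t)/3
  diffusion = (40*cos(8*x)/3) evaluated at B_t = 40*cos(8*B_t)/3
Therefore d(5*sin(8*B_t)/3) = (-160*sin(8*B_t)/3) dt + (40*cos(8*B_t)/3) dB_t.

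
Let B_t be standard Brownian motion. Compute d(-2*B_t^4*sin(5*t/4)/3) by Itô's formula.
d(-2*B_t^4*sin(5*t/4)/3) = (-B_t^2*(5*B_t^2*cos(5*t/4) + 24*sin(5*t/4))/6) dt + (-8*B_t^3*sin(5*t/4)/3) dB_t

Itô's formula for f(t, x): d f(t, B_t) = (f_t + (1/2) f_xx) dt + f_x dB_t. Compute partials of f(t, x) = -2*x^4*sin(5*t/4)/3:
  f_t(t,x)  = -5*x^4*cos(5*t/4)/6
  f_x(t,x)  = -8*x^3*sin(5*t/4)/3
  f_xx(t,x) = -8*x^2*sin(5*t/4)
Assemble drift = f_t + (1/2) f_xx = -x^2*(5*x^2*cos(5*t/4) + 24*sin(5*t/4))/6 and diffusion = f_x = -8*x^3*sin(5*t/4)/3. Substituting x = B_t:
  d(-2*B_t^4*sin(5*t/4)/3) = (-B_t^2*(5*B_t^2*cos(5*t/4) + 24*sin(5*t/4))/6) dt + (-8*B_t^3*sin(5*t/4)/3) dB_t.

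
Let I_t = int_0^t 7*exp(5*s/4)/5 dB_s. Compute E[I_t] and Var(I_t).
E[I_t] = 0; Var(I_t) = 98*exp(5*t/2)/125 - 98/125

The Itô integral of a deterministic integrand f(s) has mean 0 because each increment f(s) * (B_{s+ds} - B_s) has mean 0. By the Itô isometry:
  Var( int_0^t f(s) dB_s ) = E[ (int_0^t f(s) dB_s)^2 ] = int_0^t f(s)^2 ds.
Here f(s) = 7*exp(5*s/4)/5, so f(s)^2 = 49*exp(5*s/2)/25. Integrate:
  int_0^t (49*exp(5*s/2)/25) ds = 98*exp(5*t/2)/125 - 98/125.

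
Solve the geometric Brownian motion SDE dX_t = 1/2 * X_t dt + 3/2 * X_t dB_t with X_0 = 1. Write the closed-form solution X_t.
X_t = 1 * exp((-5/8) * t + (3/2) * B_t)

For GBM dX = mu X dt + sigma X dB with X_0 = x_0, apply Itô to Y = log X: dY = (mu - sigma^2/2) dt + sigma dB, so Y_t = log(x_0) + (mu - sigma^2/2) t + sigma B_t and hence X_t = x_0 * exp((mu - sigma^2/2) t + sigma B_t).
With mu = 1/2, sigma = 3/2, x_0 = 1, this gives:
  X_t = 1 * exp((-5/8) * t + (3/2) * B_t).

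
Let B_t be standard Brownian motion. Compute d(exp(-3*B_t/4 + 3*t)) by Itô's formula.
d(exp(-3*B_t/4 + 3*t)) = (105*exp(-3*B_t/4 + 3*t)/32) dt + (-3*exp(-3*B_t/4 + 3*t)/4) dB_t

Itô's formula for f(t, x): d f(t, B_t) = (f_t + (1/2) f_xx) dt + f_x dB_t. Compute partials of f(t, x) = exp(3*t - 3*x/4):
  f_t(t,x)  = 3*exp(3*t - 3*x/4)
  f_x(t,x)  = -3*exp(3*t - 3*x/4)/4
  f_xx(t,x) = 9*exp(3*t - 3*x/4)/16
Assemble drift = f_t + (1/2) f_xx = 105*exp(3*t - 3*x/4)/32 and diffusion = f_x = -3*exp(3*t - 3*x/4)/4. Substituting x = B_t:
  d(exp(-3*B_t/4 + 3*t)) = (105*exp(-3*B_t/4 + 3*t)/32) dt + (-3*exp(-3*B_t/4 + 3*t)/4) dB_t.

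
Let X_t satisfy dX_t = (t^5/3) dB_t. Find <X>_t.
<X>_t = t^11/99

For an Itô process dX_t = a(t) dt + b(t) dB_t, the quadratic variation is <X>_t = int_0^t b(s)^2 ds (the drift term does not contribute). Here b(s) = s^5/3, so
  b(s)^2 = s^10/9.
Integrating from 0 to t:
  <X>_t = int_0^t (s^10/9) ds = t^11/99.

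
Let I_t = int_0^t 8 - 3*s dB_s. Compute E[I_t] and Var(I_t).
E[I_t] = 0; Var(I_t) = t*(3*t^2 - 24*t + 64)

The Itô integral of a deterministic integrand f(s) has mean 0 because each increment f(s) * (B_{s+ds} - B_s) has mean 0. By the Itô isometry:
  Var( int_0^t f(s) dB_s ) = E[ (int_0^t f(s) dB_s)^2 ] = int_0^t f(s)^2 ds.
Here f(s) = 8 - 3*s, so f(s)^2 = (3*s - 8)^2. Integrate:
  int_0^t ((3*s - 8)^2) ds = t*(3*t^2 - 24*t + 64).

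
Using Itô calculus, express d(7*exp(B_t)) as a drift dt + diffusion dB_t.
d(7*exp(B_t)) = (7*exp(B_t)/2) dt + (7*exp(B_t)) dB_t

Itô's formula for f(B_t) gives d f(B_t) = f'(B_t) dB_t + (1/2) f''(B_t) dt. Compute derivatives of f(x) = 7*exp(x):
  f'(x)  = 7*exp(x)
  f''(x) = 7*exp(x)
Substitute x = B_t and multiply the f'' term by 1/2:
  drift     = (1/2) * (7*exp(x)) evaluated at B_t = 7*exp(B_t)/2
  diffusion = (7*exp(x)) evaluated at B_t = 7*exp(B_t)
Therefore d(7*exp(B_t)) = (7*exp(B_t)/2) dt + (7*exp(B_t)) dB_t.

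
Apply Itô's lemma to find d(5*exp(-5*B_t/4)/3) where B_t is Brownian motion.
d(5*exp(-5*B_t/4)/3) = (125*exp(-5*B_t/4)/96) dt + (-25*exp(-5*B_t/4)/12) dB_t

Itô's formula for f(B_t) gives d f(B_t) = f'(B_t) dB_t + (1/2) f''(B_t) dt. Compute derivatives of f(x) = 5*exp(-5*x/4)/3:
  f'(x)  = -25*exp(-5*x/4)/12
  f''(x) = 125*exp(-5*x/4)/48
Substitute x = B_t and multiply the f'' term by 1/2:
  drift     = (1/2) * (125*exp(-5*x/4)/48) evaluated at B_t = 125*exp(-5*B_t/4)/96
  diffusion = (-25*exp(-5*x/4)/12) evaluated at B_t = -25*exp(-5*B_t/4)/12
Therefore d(5*exp(-5*B_t/4)/3) = (125*exp(-5*B_t/4)/96) dt + (-25*exp(-5*B_t/4)/12) dB_t.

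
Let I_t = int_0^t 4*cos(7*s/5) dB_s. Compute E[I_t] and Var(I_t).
E[I_t] = 0; Var(I_t) = 8*t + 20*sin(14*t/5)/7

The Itô integral of a deterministic integrand f(s) has mean 0 because each increment f(s) * (B_{s+ds} - B_s) has mean 0. By the Itô isometry:
  Var( int_0^t f(s) dB_s ) = E[ (int_0^t f(s) dB_s)^2 ] = int_0^t f(s)^2 ds.
Here f(s) = 4*cos(7*s/5), so f(s)^2 = 16*cos(7*s/5)^2. Integrate:
  int_0^t (16*cos(7*s/5)^2) ds = 8*t + 20*sin(14*t/5)/7.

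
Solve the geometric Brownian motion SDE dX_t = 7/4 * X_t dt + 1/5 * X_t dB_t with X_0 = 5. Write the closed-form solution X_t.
X_t = 5 * exp((173/100) * t + (1/5) * B_t)

For GBM dX = mu X dt + sigma X dB with X_0 = x_0, apply Itô to Y = log X: dY = (mu - sigma^2/2) dt + sigma dB, so Y_t = log(x_0) + (mu - sigma^2/2) t + sigma B_t and hence X_t = x_0 * exp((mu - sigma^2/2) t + sigma B_t).
With mu = 7/4, sigma = 1/5, x_0 = 5, this gives:
  X_t = 5 * exp((173/100) * t + (1/5) * B_t).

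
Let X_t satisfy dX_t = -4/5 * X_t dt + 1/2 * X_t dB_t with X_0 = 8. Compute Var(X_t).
Var(X_t) = (64*exp(t/4) - 64)*exp(-8*t/5)

For GBM dX = mu X dt + sigma X dB with X_0 = x_0, apply Itô to Y = log X: dY = (mu - sigma^2/2) dt + sigma dB, so Y_t = log(x_0) + (mu - sigma^2/2) t + sigma B_t and hence X_t = x_0 * exp((mu - sigma^2/2) t + sigma B_t).
With mu = -4/5, sigma = 1/2, x_0 = 8, this gives:
  X_t = 8 * exp((-37/40) * t + (1/2) * B_t).
Since sigma*B_t ~ Normal(0, sigma^2 t), E[exp(sigma*B_t)] = exp(sigma^2 t / 2); so E[X_t] = x_0 * exp((mu - sigma^2/2) t) * exp(sigma^2 t / 2) = x_0 * exp(mu t) = 8*exp(-4*t/5).
Var(X_t) = E[X_t^2] - (E[X_t])^2 = x_0^2 * exp(2 mu t) * (exp(sigma^2 t) - 1) = (64*exp(t/4) - 64)*exp(-8*t/5).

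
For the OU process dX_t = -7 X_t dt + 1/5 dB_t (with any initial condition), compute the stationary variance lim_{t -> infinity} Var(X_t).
lim Var(X_t) = 1/350

The OU SDE dX = -theta X dt + sigma dB admits the integrating factor exp(theta t): d(exp(theta t) X_t) = sigma exp(theta t) dB_t. Integrating from 0 to t gives X_t = x_0 * exp(-theta t) + sigma * int_0^t exp(-theta (t-s)) dB_s for any initial x_0. The Itô integral has variance (by the Itô isometry) sigma^2 * int_0^t exp(-2 theta (t - s)) ds = sigma^2 * (1 - exp(-2 theta t)) / (2 theta), independent of x_0.
With theta = 7, sigma = 1/5:
  Var(X_t) = (1/5)^2 * (1 - exp(-2*7 t)) / (2 * 7) = 1/350 - exp(-14*t)/350.
As t -> infinity, exp(-2*7 t) -> 0, so the stationary variance is sigma^2 / (2 theta) = 1/350.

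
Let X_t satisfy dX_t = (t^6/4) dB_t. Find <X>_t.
<X>_t = t^13/208

For an Itô process dX_t = a(t) dt + b(t) dB_t, the quadratic variation is <X>_t = int_0^t b(s)^2 ds (the drift term does not contribute). Here b(s) = s^6/4, so
  b(s)^2 = s^12/16.
Integrating from 0 to t:
  <X>_t = int_0^t (s^12/16) ds = t^13/208.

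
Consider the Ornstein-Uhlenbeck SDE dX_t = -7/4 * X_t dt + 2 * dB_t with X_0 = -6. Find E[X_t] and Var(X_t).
E[X_t] = -6*exp(-7*t/4); Var(X_t) = 8/7 - 8*exp(-7*t/2)/7

The OU SDE dX = -theta X dt + sigma dB admits the integrating factor exp(theta t): d(exp(theta t) X_t) = sigma exp(theta t) dB_t. Integrating from 0 to t:
  X_t = x_0 * exp(-theta t) + sigma * int_0^t exp(-theta (t-s)) dB_s.
The Itô integral has mean 0 and (by the Itô isometry) variance sigma^2 * int_0^t exp(-2 theta (t - s)) ds = sigma^2 * (1 - exp(-2 theta t)) / (2 theta).
With theta = 7/4, sigma = 2, x_0 = -6:
  E[X_t] = -6 * exp(-7/4 t) = -6*exp(-7*t/4)
  Var(X_t) = (2)^2 * (1 - exp(-2*7/4 t)) / (2 * 7/4) = 8/7 - 8*exp(-7*t/2)/7.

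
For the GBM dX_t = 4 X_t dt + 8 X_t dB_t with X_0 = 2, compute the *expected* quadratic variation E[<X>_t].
E[<X>_t] = 32*exp(72*t)/9 - 32/9

<X>_t = int_0^t (8 * X_s)^2 ds. Taking expectation inside the integral: E[<X>_t] = 8^2 * int_0^t E[X_s^2] ds. For GBM, E[X_s^2] = x_0^2 * exp((2 mu + sigma^2) s). Integrating:
  E[<X>_t] = 8^2 * 2^2 * (exp((2*4 + 8^2) t) - 1) / (2*4 + 8^2)
           = 8^2 * 2^2 * (exp(72 t) - 1) / 72 = 32*exp(72*t)/9 - 32/9.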